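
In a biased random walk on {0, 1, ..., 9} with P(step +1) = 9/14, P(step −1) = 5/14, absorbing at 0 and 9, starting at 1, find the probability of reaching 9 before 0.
P(hit 9 before 0) = (1 − (5/9)^1) / (1 − (5/9)^9) = 43046721/96366841

Let u_k denote P(reach 9 before 0 | start at k). Boundary: u_0 = 0, u_9 = 1. Recurrence: u_k = 9/14·u_{k+1} + 5/14·u_{k-1} for 1 ≤ k ≤ 8. Try u_k = A + B·r^k with r = q/p = (5/14)/(9/14) = 5/9. Substitution satisfies the recurrence; boundary conditions give:
  u_k = (1 − r^k) / (1 − r^N) = (1 − (5/9)^1) / (1 − (5/9)^9) = 43046721/96366841.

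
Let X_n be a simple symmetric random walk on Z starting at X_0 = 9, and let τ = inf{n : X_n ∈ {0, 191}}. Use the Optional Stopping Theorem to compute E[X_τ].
E[X_τ] = 9

X_n is a martingale and τ is a bounded-mean stopping time (indeed τ is finite a.s. with bounded expectation since the walk is in a bounded region). By the OST, E[X_τ] = E[X_0] = 9. Equivalently: E[X_τ] = 191 · P(hit 191 first) + 0 · P(hit 0 first) = 191 · (9/191) = 9.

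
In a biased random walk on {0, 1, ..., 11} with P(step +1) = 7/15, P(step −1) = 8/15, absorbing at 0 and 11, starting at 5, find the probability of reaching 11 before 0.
P(hit 11 before 0) = (1 − (8/7)^5) / (1 − (8/7)^11) = 1877795689/6612607849

Let u_k denote P(reach 11 before 0 | start at k). Boundary: u_0 = 0, u_11 = 1. Recurrence: u_k = 7/15·u_{k+1} + 8/15·u_{k-1} for 1 ≤ k ≤ 10. Try u_k = A + B·r^k with r = q/p = (8/15)/(7/15) = 8/7. Substitution satisfies the recurrence; boundary conditions give:
  u_k = (1 − r^k) / (1 − r^N) = (1 − (8/7)^5) / (1 − (8/7)^11) = 1877795689/6612607849.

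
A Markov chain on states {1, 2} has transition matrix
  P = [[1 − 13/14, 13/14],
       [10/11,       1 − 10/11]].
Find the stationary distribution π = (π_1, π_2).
π_1 = 140/283, π_2 = 143/283

Solve πP = π with π_1 + π_2 = 1. From πP = π: π_1 · (1 − 13/14) + π_2 · 10/11 = π_1 ⇒ π_2 · 10/11 = π_1 · 13/14 ⇒ π_2/π_1 = (13/14)/(10/11) = 143/140. Together with π_1 + π_2 = 1:
  π_1 = (10/11)/(13/14 + 10/11) = (10/11)/(283/154) = 140/283,
  π_2 = (13/14)/(13/14 + 10/11) = (13/14)/(283/154) = 143/283.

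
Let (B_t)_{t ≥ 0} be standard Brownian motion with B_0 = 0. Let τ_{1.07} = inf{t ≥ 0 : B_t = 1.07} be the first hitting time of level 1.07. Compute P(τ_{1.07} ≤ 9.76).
P(τ_{1.07} ≤ 9.76) = 2(1 − Φ(1.07/√9.76)) = 2(1 − Φ(0.3425)) ≈ 0.7320

By the reflection principle for standard BM, P(τ_b ≤ t) = 2 · P(B_t ≥ b). Since B_t ~ N(0, t), P(B_t ≥ 1.07) = 1 − Φ(1.07/√t) = 1 − Φ(1.07/√9.76) = 1 − Φ(0.3425) ≈ 0.36599. Doubling: P(τ_{1.07} ≤ 9.76) ≈ 2 · 0.36599 = 0.73198 ≈ 0.7320.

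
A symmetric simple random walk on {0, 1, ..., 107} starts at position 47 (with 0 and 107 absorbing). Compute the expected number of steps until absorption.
E[τ | X_0 = 47] = 2820

Let v_k = E[τ | X_0 = k]. Boundary: v_0 = v_107 = 0. Recurrence: v_k = 1 + (v_{k-1} + v_{k+1})/2 for 1 ≤ k ≤ 106. The particular solution to v_k − (v_{k-1} + v_{k+1})/2 = 1 is v_k = −k^2. Adding homogeneous solution A + B k and matching boundaries gives v_k = k (107 − k). Substituting k = 47: v_47 = 47 · 60 = 2820.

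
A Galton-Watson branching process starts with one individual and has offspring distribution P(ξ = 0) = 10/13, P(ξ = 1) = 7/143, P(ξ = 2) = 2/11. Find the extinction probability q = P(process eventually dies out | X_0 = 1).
q = 1

Mean offspring μ = 0·10/13 + 1·7/143 + 2·2/11 = 59/143 ≤ 1. For μ ≤ 1 with offspring not concentrated at 1, the Galton-Watson process goes extinct almost surely, so q = 1.
(Algebraic check: The pgf is f(s) = 10/13 + 7/143·s + 2/11·s². The extinction probability q is the smallest fixed point of f in [0, 1]. Setting s = f(s):
  2/11·s² + (7/143 − 1)·s + 10/13 = 0
  2/11·s² − (10/13 + 2/11)·s + 10/13 = 0
which factors as (s − 1)·(2/11·s − 10/13) = 0, giving roots s = 1 and s = (10/13)/(2/11) = 55/13. Since 55/13 ≥ 1, the smallest root in [0, 1] is s = 1.)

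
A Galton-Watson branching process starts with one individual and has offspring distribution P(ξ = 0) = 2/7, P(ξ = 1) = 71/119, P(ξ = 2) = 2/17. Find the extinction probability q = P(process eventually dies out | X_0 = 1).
q = 1

Mean offspring μ = 0·2/7 + 1·71/119 + 2·2/17 = 99/119 ≤ 1. For μ ≤ 1 with offspring not concentrated at 1, the Galton-Watson process goes extinct almost surely, so q = 1.
(Algebraic check: The pgf is f(s) = 2/7 + 71/119·s + 2/17·s². The extinction probability q is the smallest fixed point of f in [0, 1]. Setting s = f(s):
  2/17·s² + (71/119 − 1)·s + 2/7 = 0
  2/17·s² − (2/7 + 2/17)·s + 2/7 = 0
which factors as (s − 1)·(2/17·s − 2/7) = 0, giving roots s = 1 and s = (2/7)/(2/17) = 17/7. Since 17/7 ≥ 1, the smallest root in [0, 1] is s = 1.)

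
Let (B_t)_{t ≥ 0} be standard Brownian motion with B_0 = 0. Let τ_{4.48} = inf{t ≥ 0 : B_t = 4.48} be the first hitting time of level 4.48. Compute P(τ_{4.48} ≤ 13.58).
P(τ_{4.48} ≤ 13.58) = 2(1 − Φ(4.48/√13.58)) = 2(1 − Φ(1.2157)) ≈ 0.2241

By the reflection principle for standard BM, P(τ_b ≤ t) = 2 · P(B_t ≥ b). Since B_t ~ N(0, t), P(B_t ≥ 4.48) = 1 − Φ(4.48/√t) = 1 − Φ(4.48/√13.58) = 1 − Φ(1.2157) ≈ 0.11205. Doubling: P(τ_{4.48} ≤ 13.58) ≈ 2 · 0.11205 = 0.22410 ≈ 0.2241.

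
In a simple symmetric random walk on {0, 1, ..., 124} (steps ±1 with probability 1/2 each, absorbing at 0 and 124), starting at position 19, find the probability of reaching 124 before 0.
P(hit 124 before 0) = 19/124

Let u_k = P(hit 124 before 0 | start at k). Then u_0 = 0, u_124 = 1, and u_k = u_{k-1}/2 + u_{k+1}/2 for 1 ≤ k ≤ 123. This harmonic recurrence is solved by u_k = k/124, giving u_19 = 19/124.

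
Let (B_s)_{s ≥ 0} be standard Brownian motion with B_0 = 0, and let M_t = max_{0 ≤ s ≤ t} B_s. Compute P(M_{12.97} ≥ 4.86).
P(M_{12.97} ≥ 4.86) = 2·P(B_{12.97} ≥ 4.86) = 2(1 − Φ(4.86/√12.97)) ≈ 0.1772

By the reflection principle for Brownian motion, P(M_t ≥ a) = 2 · P(B_t ≥ a) for a ≥ 0. Since B_t ~ N(0, t), P(B_t ≥ 4.86) = 1 − Φ(4.86/√t) = 1 − Φ(4.86/√12.97) = 1 − Φ(1.3495). So
  P(M_{12.97} ≥ 4.86) = 2(1 − Φ(1.3495)) ≈ 0.1772.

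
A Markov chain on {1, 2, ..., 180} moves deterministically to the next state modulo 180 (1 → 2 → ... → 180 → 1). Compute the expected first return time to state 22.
E[T_22 | X_0 = 22] = 180

The chain cycles deterministically, so starting at state 22 it returns in exactly 180 steps. Equivalently, the stationary distribution is uniform π_j = 1/180 for every state j, so by Kac's formula E[T_22] = 1/π_22 = 180.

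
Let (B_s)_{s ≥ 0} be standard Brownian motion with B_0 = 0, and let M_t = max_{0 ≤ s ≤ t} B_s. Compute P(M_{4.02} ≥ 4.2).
P(M_{4.02} ≥ 4.2) = 2·P(B_{4.02} ≥ 4.2) = 2(1 − Φ(4.2/√4.02)) ≈ 0.0362

By the reflection principle for Brownian motion, P(M_t ≥ a) = 2 · P(B_t ≥ a) for a ≥ 0. Since B_t ~ N(0, t), P(B_t ≥ 4.2) = 1 − Φ(4.2/√t) = 1 − Φ(4.2/√4.02) = 1 − Φ(2.0948). So
  P(M_{4.02} ≥ 4.2) = 2(1 − Φ(2.0948)) ≈ 0.0362.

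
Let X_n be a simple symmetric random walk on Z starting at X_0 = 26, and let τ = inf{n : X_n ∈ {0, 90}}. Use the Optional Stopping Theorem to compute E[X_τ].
E[X_τ] = 26

X_n is a martingale and τ is a bounded-mean stopping time (indeed τ is finite a.s. with bounded expectation since the walk is in a bounded region). By the OST, E[X_τ] = E[X_0] = 26. Equivalently: E[X_τ] = 90 · P(hit 90 first) + 0 · P(hit 0 first) = 90 · (26/90) = 26.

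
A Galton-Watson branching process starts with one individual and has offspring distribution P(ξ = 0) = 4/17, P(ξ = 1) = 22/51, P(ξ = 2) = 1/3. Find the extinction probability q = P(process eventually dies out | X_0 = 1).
q = 12/17

The pgf is f(s) = 4/17 + 22/51·s + 1/3·s². The extinction probability q is the smallest fixed point of f in [0, 1]. Setting s = f(s):
  1/3·s² + (22/51 − 1)·s + 4/17 = 0
  1/3·s² − (4/17 + 1/3)·s + 4/17 = 0
which factors as (s − 1)·(1/3·s − 4/17) = 0, giving roots s = 1 and s = (4/17)/(1/3) = 12/17.
Mean offspring μ = 22/51 + 2·1/3 = 56/51 > 1 (supercritical), so q < 1. The extinction probability is the smaller root: q = (4/17)/(1/3) = 12/17.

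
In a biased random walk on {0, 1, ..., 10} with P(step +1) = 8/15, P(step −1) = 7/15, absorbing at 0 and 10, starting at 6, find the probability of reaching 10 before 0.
P(hit 10 before 0) = (1 − (7/8)^6) / (1 − (7/8)^10) = 39456768/52751105

Let u_k denote P(reach 10 before 0 | start at k). Boundary: u_0 = 0, u_10 = 1. Recurrence: u_k = 8/15·u_{k+1} + 7/15·u_{k-1} for 1 ≤ k ≤ 9. Try u_k = A + B·r^k with r = q/p = (7/15)/(8/15) = 7/8. Substitution satisfies the recurrence; boundary conditions give:
  u_k = (1 − r^k) / (1 − r^N) = (1 − (7/8)^6) / (1 − (7/8)^10) = 39456768/52751105.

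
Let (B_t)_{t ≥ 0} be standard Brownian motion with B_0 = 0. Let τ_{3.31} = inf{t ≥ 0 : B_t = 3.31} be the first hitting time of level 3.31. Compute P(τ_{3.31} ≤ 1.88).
P(τ_{3.31} ≤ 1.88) = 2(1 − Φ(3.31/√1.88)) = 2(1 − Φ(2.4141)) ≈ 0.0158

By the reflection principle for standard BM, P(τ_b ≤ t) = 2 · P(B_t ≥ b). Since B_t ~ N(0, t), P(B_t ≥ 3.31) = 1 − Φ(3.31/√t) = 1 − Φ(3.31/√1.88) = 1 − Φ(2.4141) ≈ 0.00789. Doubling: P(τ_{3.31} ≤ 1.88) ≈ 2 · 0.00789 = 0.01578 ≈ 0.0158.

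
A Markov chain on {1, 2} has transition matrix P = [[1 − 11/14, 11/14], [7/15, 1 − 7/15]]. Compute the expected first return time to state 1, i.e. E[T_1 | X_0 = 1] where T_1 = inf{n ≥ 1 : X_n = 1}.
E[T_1 | X_0 = 1] = 1/π_1 = 263/98

For an irreducible recurrent Markov chain with stationary distribution π, E[T_i | X_0 = i] = 1/π_i (Kac's formula). Here π_1 = (7/15)/(11/14 + 7/15) = (7/15)/(263/210) = 98/263, so E[T_1 | X_0 = 1] = 1/π_1 = (11/14 + 7/15)/(7/15) = (263/210)/(7/15) = 263/98.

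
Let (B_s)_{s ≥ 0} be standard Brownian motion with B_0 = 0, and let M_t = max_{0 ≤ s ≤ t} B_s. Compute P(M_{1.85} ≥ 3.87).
P(M_{1.85} ≥ 3.87) = 2·P(B_{1.85} ≥ 3.87) = 2(1 − Φ(3.87/√1.85)) ≈ 0.0044

By the reflection principle for Brownian motion, P(M_t ≥ a) = 2 · P(B_t ≥ a) for a ≥ 0. Since B_t ~ N(0, t), P(B_t ≥ 3.87) = 1 − Φ(3.87/√t) = 1 − Φ(3.87/√1.85) = 1 − Φ(2.8453). So
  P(M_{1.85} ≥ 3.87) = 2(1 − Φ(2.8453)) ≈ 0.0044.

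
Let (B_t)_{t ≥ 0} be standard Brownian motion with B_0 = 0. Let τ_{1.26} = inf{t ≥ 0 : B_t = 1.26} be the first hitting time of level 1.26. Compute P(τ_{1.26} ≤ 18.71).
P(τ_{1.26} ≤ 18.71) = 2(1 − Φ(1.26/√18.71)) = 2(1 − Φ(0.2913)) ≈ 0.7708

By the reflection principle for standard BM, P(τ_b ≤ t) = 2 · P(B_t ≥ b). Since B_t ~ N(0, t), P(B_t ≥ 1.26) = 1 − Φ(1.26/√t) = 1 − Φ(1.26/√18.71) = 1 − Φ(0.2913) ≈ 0.38541. Doubling: P(τ_{1.26} ≤ 18.71) ≈ 2 · 0.38541 = 0.77082 ≈ 0.7708.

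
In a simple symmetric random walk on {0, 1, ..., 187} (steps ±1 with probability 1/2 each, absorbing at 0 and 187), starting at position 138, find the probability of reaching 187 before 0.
P(hit 187 before 0) = 138/187

Let u_k = P(hit 187 before 0 | start at k). Then u_0 = 0, u_187 = 1, and u_k = u_{k-1}/2 + u_{k+1}/2 for 1 ≤ k ≤ 186. This harmonic recurrence is solved by u_k = k/187, giving u_138 = 138/187.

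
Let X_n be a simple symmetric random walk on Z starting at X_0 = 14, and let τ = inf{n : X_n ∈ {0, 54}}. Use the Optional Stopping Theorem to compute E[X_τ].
E[X_τ] = 14

X_n is a martingale and τ is a bounded-mean stopping time (indeed τ is finite a.s. with bounded expectation since the walk is in a bounded region). By the OST, E[X_τ] = E[X_0] = 14. Equivalently: E[X_τ] = 54 · P(hit 54 first) + 0 · P(hit 0 first) = 54 · (14/54) = 14.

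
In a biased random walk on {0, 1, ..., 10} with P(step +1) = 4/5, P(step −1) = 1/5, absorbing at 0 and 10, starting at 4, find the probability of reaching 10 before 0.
P(hit 10 before 0) = (1 − (1/4)^4) / (1 − (1/4)^10) = 69632/69905

Let u_k denote P(reach 10 before 0 | start at k). Boundary: u_0 = 0, u_10 = 1. Recurrence: u_k = 4/5·u_{k+1} + 1/5·u_{k-1} for 1 ≤ k ≤ 9. Try u_k = A + B·r^k with r = q/p = (1/5)/(4/5) = 1/4. Substitution satisfies the recurrence; boundary conditions give:
  u_k = (1 − r^k) / (1 − r^N) = (1 − (1/4)^4) / (1 − (1/4)^10) = 69632/69905.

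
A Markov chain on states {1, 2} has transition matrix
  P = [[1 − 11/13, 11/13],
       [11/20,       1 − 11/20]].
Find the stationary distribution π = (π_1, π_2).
π_1 = 13/33, π_2 = 20/33

Solve πP = π with π_1 + π_2 = 1. From πP = π: π_1 · (1 − 11/13) + π_2 · 11/20 = π_1 ⇒ π_2 · 11/20 = π_1 · 11/13 ⇒ π_2/π_1 = (11/13)/(11/20) = 20/13. Together with π_1 + π_2 = 1:
  π_1 = (11/20)/(11/13 + 11/20) = (11/20)/(363/260) = 13/33,
  π_2 = (11/13)/(11/13 + 11/20) = (11/13)/(363/260) = 20/33.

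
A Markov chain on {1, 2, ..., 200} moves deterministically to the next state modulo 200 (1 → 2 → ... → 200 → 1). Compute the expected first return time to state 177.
E[T_177 | X_0 = 177] = 200

The chain cycles deterministically, so starting at state 177 it returns in exactly 200 steps. Equivalently, the stationary distribution is uniform π_j = 1/200 for every state j, so by Kac's formula E[T_177] = 1/π_177 = 200.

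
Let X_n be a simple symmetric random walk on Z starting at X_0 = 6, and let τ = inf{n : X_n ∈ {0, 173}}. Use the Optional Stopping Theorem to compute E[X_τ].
E[X_τ] = 6

X_n is a martingale and τ is a bounded-mean stopping time (indeed τ is finite a.s. with bounded expectation since the walk is in a bounded region). By the OST, E[X_τ] = E[X_0] = 6. Equivalently: E[X_τ] = 173 · P(hit 173 first) + 0 · P(hit 0 first) = 173 · (6/173) = 6.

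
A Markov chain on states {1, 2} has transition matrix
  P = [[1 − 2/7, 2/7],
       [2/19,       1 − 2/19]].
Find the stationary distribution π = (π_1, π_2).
π_1 = 7/26, π_2 = 19/26

Solve πP = π with π_1 + π_2 = 1. From πP = π: π_1 · (1 − 2/7) + π_2 · 2/19 = π_1 ⇒ π_2 · 2/19 = π_1 · 2/7 ⇒ π_2/π_1 = (2/7)/(2/19) = 19/7. Together with π_1 + π_2 = 1:
  π_1 = (2/19)/(2/7 + 2/19) = (2/19)/(52/133) = 7/26,
  π_2 = (2/7)/(2/7 + 2/19) = (2/7)/(52/133) = 19/26.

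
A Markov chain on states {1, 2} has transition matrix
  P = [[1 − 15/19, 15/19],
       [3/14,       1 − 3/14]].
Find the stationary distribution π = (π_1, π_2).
π_1 = 19/89, π_2 = 70/89

Solve πP = π with π_1 + π_2 = 1. From πP = π: π_1 · (1 − 15/19) + π_2 · 3/14 = π_1 ⇒ π_2 · 3/14 = π_1 · 15/19 ⇒ π_2/π_1 = (15/19)/(3/14) = 70/19. Together with π_1 + π_2 = 1:
  π_1 = (3/14)/(15/19 + 3/14) = (3/14)/(267/266) = 19/89,
  π_2 = (15/19)/(15/19 + 3/14) = (15/19)/(267/266) = 70/89.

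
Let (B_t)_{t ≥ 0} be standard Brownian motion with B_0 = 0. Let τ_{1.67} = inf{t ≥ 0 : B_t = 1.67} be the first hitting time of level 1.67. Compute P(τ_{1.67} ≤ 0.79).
P(τ_{1.67} ≤ 0.79) = 2(1 − Φ(1.67/√0.79)) = 2(1 − Φ(1.8789)) ≈ 0.0603

By the reflection principle for standard BM, P(τ_b ≤ t) = 2 · P(B_t ≥ b). Since B_t ~ N(0, t), P(B_t ≥ 1.67) = 1 − Φ(1.67/√t) = 1 − Φ(1.67/√0.79) = 1 − Φ(1.8789) ≈ 0.03013. Doubling: P(τ_{1.67} ≤ 0.79) ≈ 2 · 0.03013 = 0.06026 ≈ 0.0603.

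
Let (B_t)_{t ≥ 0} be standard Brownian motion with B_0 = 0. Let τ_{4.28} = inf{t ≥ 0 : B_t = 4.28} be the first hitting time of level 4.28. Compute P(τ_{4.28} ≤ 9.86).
P(τ_{4.28} ≤ 9.86) = 2(1 − Φ(4.28/√9.86)) = 2(1 − Φ(1.3630)) ≈ 0.1729

By the reflection principle for standard BM, P(τ_b ≤ t) = 2 · P(B_t ≥ b). Since B_t ~ N(0, t), P(B_t ≥ 4.28) = 1 − Φ(4.28/√t) = 1 − Φ(4.28/√9.86) = 1 − Φ(1.3630) ≈ 0.08644. Doubling: P(τ_{4.28} ≤ 9.86) ≈ 2 · 0.08644 = 0.17288 ≈ 0.1729.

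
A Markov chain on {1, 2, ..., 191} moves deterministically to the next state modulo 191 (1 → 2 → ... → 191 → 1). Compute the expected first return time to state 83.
E[T_83 | X_0 = 83] = 191

The chain cycles deterministically, so starting at state 83 it returns in exactly 191 steps. Equivalently, the stationary distribution is uniform π_j = 1/191 for every state j, so by Kac's formula E[T_83] = 1/π_83 = 191.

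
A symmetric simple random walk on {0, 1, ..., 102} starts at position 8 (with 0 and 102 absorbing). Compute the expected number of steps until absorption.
E[τ | X_0 = 8] = 752

Let v_k = E[τ | X_0 = k]. Boundary: v_0 = v_102 = 0. Recurrence: v_k = 1 + (v_{k-1} + v_{k+1})/2 for 1 ≤ k ≤ 101. The particular solution to v_k − (v_{k-1} + v_{k+1})/2 = 1 is v_k = −k^2. Adding homogeneous solution A + B k and matching boundaries gives v_k = k (102 − k). Substituting k = 8: v_8 = 8 · 94 = 752.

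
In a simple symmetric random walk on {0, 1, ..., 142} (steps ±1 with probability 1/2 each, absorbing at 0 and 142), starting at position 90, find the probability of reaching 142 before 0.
P(hit 142 before 0) = 90/142 = 45/71

Let u_k = P(hit 142 before 0 | start at k). Then u_0 = 0, u_142 = 1, and u_k = u_{k-1}/2 + u_{k+1}/2 for 1 ≤ k ≤ 141. This harmonic recurrence is solved by u_k = k/142, giving u_90 = 90/142 = 45/71.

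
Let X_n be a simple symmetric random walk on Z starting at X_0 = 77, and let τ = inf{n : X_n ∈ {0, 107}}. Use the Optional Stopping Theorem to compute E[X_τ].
E[X_τ] = 77

X_n is a martingale and τ is a bounded-mean stopping time (indeed τ is finite a.s. with bounded expectation since the walk is in a bounded region). By the OST, E[X_τ] = E[X_0] = 77. Equivalently: E[X_τ] = 107 · P(hit 107 first) + 0 · P(hit 0 first) = 107 · (77/107) = 77.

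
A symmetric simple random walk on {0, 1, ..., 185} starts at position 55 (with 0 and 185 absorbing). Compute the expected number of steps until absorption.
E[τ | X_0 = 55] = 7150

Let v_k = E[τ | X_0 = k]. Boundary: v_0 = v_185 = 0. Recurrence: v_k = 1 + (v_{k-1} + v_{k+1})/2 for 1 ≤ k ≤ 184. The particular solution to v_k − (v_{k-1} + v_{k+1})/2 = 1 is v_k = −k^2. Adding homogeneous solution A + B k and matching boundaries gives v_k = k (185 − k). Substituting k = 55: v_55 = 55 · 130 = 7150.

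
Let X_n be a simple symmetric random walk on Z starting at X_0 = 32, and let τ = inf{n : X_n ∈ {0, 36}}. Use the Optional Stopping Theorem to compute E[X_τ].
E[X_τ] = 32

X_n is a martingale and τ is a bounded-mean stopping time (indeed τ is finite a.s. with bounded expectation since the walk is in a bounded region). By the OST, E[X_τ] = E[X_0] = 32. Equivalently: E[X_τ] = 36 · P(hit 36 first) + 0 · P(hit 0 first) = 36 · (32/36) = 32.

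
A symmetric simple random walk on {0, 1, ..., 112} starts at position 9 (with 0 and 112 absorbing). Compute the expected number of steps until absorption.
E[τ | X_0 = 9] = 927

Let v_k = E[τ | X_0 = k]. Boundary: v_0 = v_112 = 0. Recurrence: v_k = 1 + (v_{k-1} + v_{k+1})/2 for 1 ≤ k ≤ 111. The particular solution to v_k − (v_{k-1} + v_{k+1})/2 = 1 is v_k = −k^2. Adding homogeneous solution A + B k and matching boundaries gives v_k = k (112 − k). Substituting k = 9: v_9 = 9 · 103 = 927.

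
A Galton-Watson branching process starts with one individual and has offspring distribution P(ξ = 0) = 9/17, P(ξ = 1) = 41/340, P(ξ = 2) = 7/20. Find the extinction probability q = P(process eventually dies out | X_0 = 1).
q = 1

Mean offspring μ = 0·9/17 + 1·41/340 + 2·7/20 = 279/340 ≤ 1. For μ ≤ 1 with offspring not concentrated at 1, the Galton-Watson process goes extinct almost surely, so q = 1.
(Algebraic check: The pgf is f(s) = 9/17 + 41/340·s + 7/20·s². The extinction probability q is the smallest fixed point of f in [0, 1]. Setting s = f(s):
  7/20·s² + (41/340 − 1)·s + 9/17 = 0
  7/20·s² − (9/17 + 7/20)·s + 9/17 = 0
which factors as (s − 1)·(7/20·s − 9/17) = 0, giving roots s = 1 and s = (9/17)/(7/20) = 180/119. Since 180/119 ≥ 1, the smallest root in [0, 1] is s = 1.)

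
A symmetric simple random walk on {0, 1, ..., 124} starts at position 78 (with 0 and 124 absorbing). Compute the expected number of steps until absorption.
E[τ | X_0 = 78] = 3588

Let v_k = E[τ | X_0 = k]. Boundary: v_0 = v_124 = 0. Recurrence: v_k = 1 + (v_{k-1} + v_{k+1})/2 for 1 ≤ k ≤ 123. The particular solution to v_k − (v_{k-1} + v_{k+1})/2 = 1 is v_k = −k^2. Adding homogeneous solution A + B k and matching boundaries gives v_k = k (124 − k). Substituting k = 78: v_78 = 78 · 46 = 3588.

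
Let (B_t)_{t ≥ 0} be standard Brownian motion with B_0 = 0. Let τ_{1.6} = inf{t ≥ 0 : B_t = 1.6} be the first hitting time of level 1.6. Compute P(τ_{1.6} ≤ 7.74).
P(τ_{1.6} ≤ 7.74) = 2(1 − Φ(1.6/√7.74)) = 2(1 − Φ(0.5751)) ≈ 0.5652

By the reflection principle for standard BM, P(τ_b ≤ t) = 2 · P(B_t ≥ b). Since B_t ~ N(0, t), P(B_t ≥ 1.6) = 1 − Φ(1.6/√t) = 1 − Φ(1.6/√7.74) = 1 − Φ(0.5751) ≈ 0.28261. Doubling: P(τ_{1.6} ≤ 7.74) ≈ 2 · 0.28261 = 0.56522 ≈ 0.5652.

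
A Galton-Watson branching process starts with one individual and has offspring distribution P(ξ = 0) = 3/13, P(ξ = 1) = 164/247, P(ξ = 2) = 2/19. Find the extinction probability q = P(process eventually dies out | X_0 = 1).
q = 1

Mean offspring μ = 0·3/13 + 1·164/247 + 2·2/19 = 216/247 ≤ 1. For μ ≤ 1 with offspring not concentrated at 1, the Galton-Watson process goes extinct almost surely, so q = 1.
(Algebraic check: The pgf is f(s) = 3/13 + 164/247·s + 2/19·s². The extinction probability q is the smallest fixed point of f in [0, 1]. Setting s = f(s):
  2/19·s² + (164/247 − 1)·s + 3/13 = 0
  2/19·s² − (3/13 + 2/19)·s + 3/13 = 0
which factors as (s − 1)·(2/19·s − 3/13) = 0, giving roots s = 1 and s = (3/13)/(2/19) = 57/26. Since 57/26 ≥ 1, the smallest root in [0, 1] is s = 1.)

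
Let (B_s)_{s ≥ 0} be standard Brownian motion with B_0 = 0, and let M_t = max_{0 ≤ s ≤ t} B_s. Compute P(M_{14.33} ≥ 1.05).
P(M_{14.33} ≥ 1.05) = 2·P(B_{14.33} ≥ 1.05) = 2(1 − Φ(1.05/√14.33)) ≈ 0.7815

By the reflection principle for Brownian motion, P(M_t ≥ a) = 2 · P(B_t ≥ a) for a ≥ 0. Since B_t ~ N(0, t), P(B_t ≥ 1.05) = 1 − Φ(1.05/√t) = 1 − Φ(1.05/√14.33) = 1 − Φ(0.2774). So
  P(M_{14.33} ≥ 1.05) = 2(1 − Φ(0.2774)) ≈ 0.7815.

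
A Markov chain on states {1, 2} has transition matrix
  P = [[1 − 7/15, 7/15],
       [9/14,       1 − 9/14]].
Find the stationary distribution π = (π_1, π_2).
π_1 = 135/233, π_2 = 98/233

Solve πP = π with π_1 + π_2 = 1. From πP = π: π_1 · (1 − 7/15) + π_2 · 9/14 = π_1 ⇒ π_2 · 9/14 = π_1 · 7/15 ⇒ π_2/π_1 = (7/15)/(9/14) = 98/135. Together with π_1 + π_2 = 1:
  π_1 = (9/14)/(7/15 + 9/14) = (9/14)/(233/210) = 135/233,
  π_2 = (7/15)/(7/15 + 9/14) = (7/15)/(233/210) = 98/233.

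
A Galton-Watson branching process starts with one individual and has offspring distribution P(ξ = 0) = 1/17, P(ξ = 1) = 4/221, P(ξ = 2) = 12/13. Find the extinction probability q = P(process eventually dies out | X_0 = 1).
q = 13/204

The pgf is f(s) = 1/17 + 4/221·s + 12/13·s². The extinction probability q is the smallest fixed point of f in [0, 1]. Setting s = f(s):
  12/13·s² + (4/221 − 1)·s + 1/17 = 0
  12/13·s² − (1/17 + 12/13)·s + 1/17 = 0
which factors as (s − 1)·(12/13·s − 1/17) = 0, giving roots s = 1 and s = (1/17)/(12/13) = 13/204.
Mean offspring μ = 4/221 + 2·12/13 = 412/221 > 1 (supercritical), so q < 1. The extinction probability is the smaller root: q = (1/17)/(12/13) = 13/204.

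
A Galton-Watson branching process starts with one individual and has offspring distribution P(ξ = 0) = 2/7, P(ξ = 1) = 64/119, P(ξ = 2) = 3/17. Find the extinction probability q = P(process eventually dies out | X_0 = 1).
q = 1

Mean offspring μ = 0·2/7 + 1·64/119 + 2·3/17 = 106/119 ≤ 1. For μ ≤ 1 with offspring not concentrated at 1, the Galton-Watson process goes extinct almost surely, so q = 1.
(Algebraic check: The pgf is f(s) = 2/7 + 64/119·s + 3/17·s². The extinction probability q is the smallest fixed point of f in [0, 1]. Setting s = f(s):
  3/17·s² + (64/119 − 1)·s + 2/7 = 0
  3/17·s² − (2/7 + 3/17)·s + 2/7 = 0
which factors as (s − 1)·(3/17·s − 2/7) = 0, giving roots s = 1 and s = (2/7)/(3/17) = 34/21. Since 34/21 ≥ 1, the smallest root in [0, 1] is s = 1.)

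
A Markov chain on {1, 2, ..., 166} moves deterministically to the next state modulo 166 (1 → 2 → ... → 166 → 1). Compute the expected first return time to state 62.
E[T_62 | X_0 = 62] = 166

The chain cycles deterministically, so starting at state 62 it returns in exactly 166 steps. Equivalently, the stationary distribution is uniform π_j = 1/166 for every state j, so by Kac's formula E[T_62] = 1/π_62 = 166.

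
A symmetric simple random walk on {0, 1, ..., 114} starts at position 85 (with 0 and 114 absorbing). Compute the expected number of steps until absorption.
E[τ | X_0 = 85] = 2465

Let v_k = E[τ | X_0 = k]. Boundary: v_0 = v_114 = 0. Recurrence: v_k = 1 + (v_{k-1} + v_{k+1})/2 for 1 ≤ k ≤ 113. The particular solution to v_k − (v_{k-1} + v_{k+1})/2 = 1 is v_k = −k^2. Adding homogeneous solution A + B k and matching boundaries gives v_k = k (114 − k). Substituting k = 85: v_85 = 85 · 29 = 2465.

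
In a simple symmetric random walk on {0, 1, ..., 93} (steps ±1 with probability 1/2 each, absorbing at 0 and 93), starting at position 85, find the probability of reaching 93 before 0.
P(hit 93 before 0) = 85/93

Let u_k = P(hit 93 before 0 | start at k). Then u_0 = 0, u_93 = 1, and u_k = u_{k-1}/2 + u_{k+1}/2 for 1 ≤ k ≤ 92. This harmonic recurrence is solved by u_k = k/93, giving u_85 = 85/93.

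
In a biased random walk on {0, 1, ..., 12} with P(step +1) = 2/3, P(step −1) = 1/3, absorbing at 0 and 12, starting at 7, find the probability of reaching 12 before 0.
P(hit 12 before 0) = (1 − (1/2)^7) / (1 − (1/2)^12) = 4064/4095

Let u_k denote P(reach 12 before 0 | start at k). Boundary: u_0 = 0, u_12 = 1. Recurrence: u_k = 2/3·u_{k+1} + 1/3·u_{k-1} for 1 ≤ k ≤ 11. Try u_k = A + B·r^k with r = q/p = (1/3)/(2/3) = 1/2. Substitution satisfies the recurrence; boundary conditions give:
  u_k = (1 − r^k) / (1 − r^N) = (1 − (1/2)^7) / (1 − (1/2)^12) = 4064/4095.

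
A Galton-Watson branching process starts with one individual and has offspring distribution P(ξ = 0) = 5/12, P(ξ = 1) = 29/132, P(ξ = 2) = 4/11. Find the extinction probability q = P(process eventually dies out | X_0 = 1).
q = 1

Mean offspring μ = 0·5/12 + 1·29/132 + 2·4/11 = 125/132 ≤ 1. For μ ≤ 1 with offspring not concentrated at 1, the Galton-Watson process goes extinct almost surely, so q = 1.
(Algebraic check: The pgf is f(s) = 5/12 + 29/132·s + 4/11·s². The extinction probability q is the smallest fixed point of f in [0, 1]. Setting s = f(s):
  4/11·s² + (29/132 − 1)·s + 5/12 = 0
  4/11·s² − (5/12 + 4/11)·s + 5/12 = 0
which factors as (s − 1)·(4/11·s − 5/12) = 0, giving roots s = 1 and s = (5/12)/(4/11) = 55/48. Since 55/48 ≥ 1, the smallest root in [0, 1] is s = 1.)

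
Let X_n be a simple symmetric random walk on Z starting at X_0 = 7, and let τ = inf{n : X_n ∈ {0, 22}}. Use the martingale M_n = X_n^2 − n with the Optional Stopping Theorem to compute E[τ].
E[τ] = 105

M_n = X_n^2 − n is a martingale (since E[X_{n+1}^2 | F_n] = X_n^2 + 1). By OST (τ has finite mean in a bounded region), E[M_τ] = E[M_0] = X_0^2 − 0 = 7^2 = 49. Also E[M_τ] = E[X_τ^2] − E[τ]. The walk exits at 0 or 22, with P(hit 22 first) = 7/22, so E[X_τ^2] = 22^2 · 7/22 + 0 = 154. Thus E[τ] = E[X_τ^2] − E[M_τ] = 154 − 49 = 105 = 7(22 − 7) = 105.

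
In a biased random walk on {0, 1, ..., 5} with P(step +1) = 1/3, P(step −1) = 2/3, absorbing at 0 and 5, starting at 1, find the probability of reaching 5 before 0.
P(hit 5 before 0) = (1 − (2)^1) / (1 − (2)^5) = 1/31

Let u_k denote P(reach 5 before 0 | start at k). Boundary: u_0 = 0, u_5 = 1. Recurrence: u_k = 1/3·u_{k+1} + 2/3·u_{k-1} for 1 ≤ k ≤ 4. Try u_k = A + B·r^k with r = q/p = (2/3)/(1/3) = 2. Substitution satisfies the recurrence; boundary conditions give:
  u_k = (1 − r^k) / (1 − r^N) = (1 − (2)^1) / (1 − (2)^5) = 1/31.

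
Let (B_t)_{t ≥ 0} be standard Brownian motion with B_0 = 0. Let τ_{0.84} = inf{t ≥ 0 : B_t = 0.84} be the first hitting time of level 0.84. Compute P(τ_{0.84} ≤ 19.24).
P(τ_{0.84} ≤ 19.24) = 2(1 − Φ(0.84/√19.24)) = 2(1 − Φ(0.1915)) ≈ 0.8481

By the reflection principle for standard BM, P(τ_b ≤ t) = 2 · P(B_t ≥ b). Since B_t ~ N(0, t), P(B_t ≥ 0.84) = 1 − Φ(0.84/√t) = 1 − Φ(0.84/√19.24) = 1 − Φ(0.1915) ≈ 0.42407. Doubling: P(τ_{0.84} ≤ 19.24) ≈ 2 · 0.42407 = 0.84814 ≈ 0.8481.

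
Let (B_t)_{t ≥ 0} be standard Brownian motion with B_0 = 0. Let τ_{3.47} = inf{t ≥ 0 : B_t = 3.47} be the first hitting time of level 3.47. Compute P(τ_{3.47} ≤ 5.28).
P(τ_{3.47} ≤ 5.28) = 2(1 − Φ(3.47/√5.28)) = 2(1 − Φ(1.5101)) ≈ 0.1310

By the reflection principle for standard BM, P(τ_b ≤ t) = 2 · P(B_t ≥ b). Since B_t ~ N(0, t), P(B_t ≥ 3.47) = 1 − Φ(3.47/√t) = 1 − Φ(3.47/√5.28) = 1 − Φ(1.5101) ≈ 0.06551. Doubling: P(τ_{3.47} ≤ 5.28) ≈ 2 · 0.06551 = 0.13102 ≈ 0.1310.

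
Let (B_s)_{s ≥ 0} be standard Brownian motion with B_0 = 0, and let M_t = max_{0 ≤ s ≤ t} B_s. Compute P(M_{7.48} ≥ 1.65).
P(M_{7.48} ≥ 1.65) = 2·P(B_{7.48} ≥ 1.65) = 2(1 − Φ(1.65/√7.48)) ≈ 0.5463

By the reflection principle for Brownian motion, P(M_t ≥ a) = 2 · P(B_t ≥ a) for a ≥ 0. Since B_t ~ N(0, t), P(B_t ≥ 1.65) = 1 − Φ(1.65/√t) = 1 − Φ(1.65/√7.48) = 1 − Φ(0.6033). So
  P(M_{7.48} ≥ 1.65) = 2(1 − Φ(0.6033)) ≈ 0.5463.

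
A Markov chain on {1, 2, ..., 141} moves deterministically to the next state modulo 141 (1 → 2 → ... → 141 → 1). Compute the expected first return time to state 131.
E[T_131 | X_0 = 131] = 141

The chain cycles deterministically, so starting at state 131 it returns in exactly 141 steps. Equivalently, the stationary distribution is uniform π_j = 1/141 for every state j, so by Kac's formula E[T_131] = 1/π_131 = 141.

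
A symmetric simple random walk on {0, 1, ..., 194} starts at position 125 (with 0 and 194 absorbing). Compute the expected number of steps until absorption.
E[τ | X_0 = 125] = 8625

Let v_k = E[τ | X_0 = k]. Boundary: v_0 = v_194 = 0. Recurrence: v_k = 1 + (v_{k-1} + v_{k+1})/2 for 1 ≤ k ≤ 193. The particular solution to v_k − (v_{k-1} + v_{k+1})/2 = 1 is v_k = −k^2. Adding homogeneous solution A + B k and matching boundaries gives v_k = k (194 − k). Substituting k = 125: v_125 = 125 · 69 = 8625.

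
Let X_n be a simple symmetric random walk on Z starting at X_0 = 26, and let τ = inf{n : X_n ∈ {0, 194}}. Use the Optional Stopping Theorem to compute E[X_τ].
E[X_τ] = 26

X_n is a martingale and τ is a bounded-mean stopping time (indeed τ is finite a.s. with bounded expectation since the walk is in a bounded region). By the OST, E[X_τ] = E[X_0] = 26. Equivalently: E[X_τ] = 194 · P(hit 194 first) + 0 · P(hit 0 first) = 194 · (26/194) = 26.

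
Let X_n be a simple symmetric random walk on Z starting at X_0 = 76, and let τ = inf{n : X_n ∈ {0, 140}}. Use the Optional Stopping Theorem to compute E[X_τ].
E[X_τ] = 76

X_n is a martingale and τ is a bounded-mean stopping time (indeed τ is finite a.s. with bounded expectation since the walk is in a bounded region). By the OST, E[X_τ] = E[X_0] = 76. Equivalently: E[X_τ] = 140 · P(hit 140 first) + 0 · P(hit 0 first) = 140 · (76/140) = 76.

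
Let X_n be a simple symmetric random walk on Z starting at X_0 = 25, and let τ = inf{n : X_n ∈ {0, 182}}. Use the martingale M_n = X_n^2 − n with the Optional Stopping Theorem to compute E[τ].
E[τ] = 3925

M_n = X_n^2 − n is a martingale (since E[X_{n+1}^2 | F_n] = X_n^2 + 1). By OST (τ has finite mean in a bounded region), E[M_τ] = E[M_0] = X_0^2 − 0 = 25^2 = 625. Also E[M_τ] = E[X_τ^2] − E[τ]. The walk exits at 0 or 182, with P(hit 182 first) = 25/182, so E[X_τ^2] = 182^2 · 25/182 + 0 = 4550. Thus E[τ] = E[X_τ^2] − E[M_τ] = 4550 − 625 = 3925 = 25(182 − 25) = 3925.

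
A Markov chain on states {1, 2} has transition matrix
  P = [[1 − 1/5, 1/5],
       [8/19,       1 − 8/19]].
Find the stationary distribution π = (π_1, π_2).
π_1 = 40/59, π_2 = 19/59

Solve πP = π with π_1 + π_2 = 1. From πP = π: π_1 · (1 − 1/5) + π_2 · 8/19 = π_1 ⇒ π_2 · 8/19 = π_1 · 1/5 ⇒ π_2/π_1 = (1/5)/(8/19) = 19/40. Together with π_1 + π_2 = 1:
  π_1 = (8/19)/(1/5 + 8/19) = (8/19)/(59/95) = 40/59,
  π_2 = (1/5)/(1/5 + 8/19) = (1/5)/(59/95) = 19/59.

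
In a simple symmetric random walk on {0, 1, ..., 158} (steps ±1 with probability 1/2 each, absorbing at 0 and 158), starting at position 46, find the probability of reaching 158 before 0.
P(hit 158 before 0) = 46/158 = 23/79

Let u_k = P(hit 158 before 0 | start at k). Then u_0 = 0, u_158 = 1, and u_k = u_{k-1}/2 + u_{k+1}/2 for 1 ≤ k ≤ 157. This harmonic recurrence is solved by u_k = k/158, giving u_46 = 46/158 = 23/79.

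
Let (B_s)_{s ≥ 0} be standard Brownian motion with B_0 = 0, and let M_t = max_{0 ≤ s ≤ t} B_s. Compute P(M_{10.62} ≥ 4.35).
P(M_{10.62} ≥ 4.35) = 2·P(B_{10.62} ≥ 4.35) = 2(1 − Φ(4.35/√10.62)) ≈ 0.1819

By the reflection principle for Brownian motion, P(M_t ≥ a) = 2 · P(B_t ≥ a) for a ≥ 0. Since B_t ~ N(0, t), P(B_t ≥ 4.35) = 1 − Φ(4.35/√t) = 1 − Φ(4.35/√10.62) = 1 − Φ(1.3348). So
  P(M_{10.62} ≥ 4.35) = 2(1 − Φ(1.3348)) ≈ 0.1819.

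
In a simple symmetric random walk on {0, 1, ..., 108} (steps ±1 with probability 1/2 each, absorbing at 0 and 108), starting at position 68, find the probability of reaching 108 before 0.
P(hit 108 before 0) = 68/108 = 17/27

Let u_k = P(hit 108 before 0 | start at k). Then u_0 = 0, u_108 = 1, and u_k = u_{k-1}/2 + u_{k+1}/2 for 1 ≤ k ≤ 107. This harmonic recurrence is solved by u_k = k/108, giving u_68 = 68/108 = 17/27.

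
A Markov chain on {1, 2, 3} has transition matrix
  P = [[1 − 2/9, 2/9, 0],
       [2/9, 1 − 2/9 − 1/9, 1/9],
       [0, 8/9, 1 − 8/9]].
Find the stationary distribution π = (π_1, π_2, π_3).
π = (8/17, 8/17, 1/17)

This is a birth-death chain on three states, which satisfies detailed balance: π_1 · P_{12} = π_2 · P_{21} and π_2 · P_{23} = π_3 · P_{32}.
From π_1 · 2/9 = π_2 · 2/9: π_2/π_1 = (2/9)/(2/9) = 1.
From π_2 · 1/9 = π_3 · 8/9: π_3/π_2 = (1/9)/(8/9) = 1/8.
Take π_1 proportional to 1; then unnormalized π = (1, 1, 1/8). Normalize by dividing by the sum 17/8:
  π = (8/17, 8/17, 1/17).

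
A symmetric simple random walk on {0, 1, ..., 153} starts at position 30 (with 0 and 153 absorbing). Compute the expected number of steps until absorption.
E[τ | X_0 = 30] = 3690

Let v_k = E[τ | X_0 = k]. Boundary: v_0 = v_153 = 0. Recurrence: v_k = 1 + (v_{k-1} + v_{k+1})/2 for 1 ≤ k ≤ 152. The particular solution to v_k − (v_{k-1} + v_{k+1})/2 = 1 is v_k = −k^2. Adding homogeneous solution A + B k and matching boundaries gives v_k = k (153 − k). Substituting k = 30: v_30 = 30 · 123 = 3690.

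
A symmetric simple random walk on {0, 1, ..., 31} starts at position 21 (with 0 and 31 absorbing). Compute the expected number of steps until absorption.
E[τ | X_0 = 21] = 210

Let v_k = E[τ | X_0 = k]. Boundary: v_0 = v_31 = 0. Recurrence: v_k = 1 + (v_{k-1} + v_{k+1})/2 for 1 ≤ k ≤ 30. The particular solution to v_k − (v_{k-1} + v_{k+1})/2 = 1 is v_k = −k^2. Adding homogeneous solution A + B k and matching boundaries gives v_k = k (31 − k). Substituting k = 21: v_21 = 21 · 10 = 210.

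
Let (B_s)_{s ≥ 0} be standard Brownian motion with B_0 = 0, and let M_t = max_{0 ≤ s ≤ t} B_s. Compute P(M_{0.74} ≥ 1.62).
P(M_{0.74} ≥ 1.62) = 2·P(B_{0.74} ≥ 1.62) = 2(1 − Φ(1.62/√0.74)) ≈ 0.0597

By the reflection principle for Brownian motion, P(M_t ≥ a) = 2 · P(B_t ≥ a) for a ≥ 0. Since B_t ~ N(0, t), P(B_t ≥ 1.62) = 1 − Φ(1.62/√t) = 1 − Φ(1.62/√0.74) = 1 − Φ(1.8832). So
  P(M_{0.74} ≥ 1.62) = 2(1 − Φ(1.8832)) ≈ 0.0597.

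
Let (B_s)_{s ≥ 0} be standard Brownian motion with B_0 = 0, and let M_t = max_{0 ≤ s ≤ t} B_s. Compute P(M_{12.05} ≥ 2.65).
P(M_{12.05} ≥ 2.65) = 2·P(B_{12.05} ≥ 2.65) = 2(1 − Φ(2.65/√12.05)) ≈ 0.4452

By the reflection principle for Brownian motion, P(M_t ≥ a) = 2 · P(B_t ≥ a) for a ≥ 0. Since B_t ~ N(0, t), P(B_t ≥ 2.65) = 1 − Φ(2.65/√t) = 1 − Φ(2.65/√12.05) = 1 − Φ(0.7634). So
  P(M_{12.05} ≥ 2.65) = 2(1 − Φ(0.7634)) ≈ 0.4452.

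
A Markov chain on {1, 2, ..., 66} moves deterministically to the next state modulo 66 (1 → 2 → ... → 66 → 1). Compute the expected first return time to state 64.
E[T_64 | X_0 = 64] = 66

The chain cycles deterministically, so starting at state 64 it returns in exactly 66 steps. Equivalently, the stationary distribution is uniform π_j = 1/66 for every state j, so by Kac's formula E[T_64] = 1/π_64 = 66.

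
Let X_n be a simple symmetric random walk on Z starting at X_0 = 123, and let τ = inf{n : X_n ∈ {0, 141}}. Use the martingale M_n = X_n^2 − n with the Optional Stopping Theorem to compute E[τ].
E[τ] = 2214

M_n = X_n^2 − n is a martingale (since E[X_{n+1}^2 | F_n] = X_n^2 + 1). By OST (τ has finite mean in a bounded region), E[M_τ] = E[M_0] = X_0^2 − 0 = 123^2 = 15129. Also E[M_τ] = E[X_τ^2] − E[τ]. The walk exits at 0 or 141, with P(hit 141 first) = 123/141, so E[X_τ^2] = 141^2 · 123/141 + 0 = 17343. Thus E[τ] = E[X_τ^2] − E[M_τ] = 17343 − 15129 = 2214 = 123(141 − 123) = 2214.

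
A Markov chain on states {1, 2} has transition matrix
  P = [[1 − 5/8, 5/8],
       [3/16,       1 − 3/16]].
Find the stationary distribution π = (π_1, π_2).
π_1 = 3/13, π_2 = 10/13

Solve πP = π with π_1 + π_2 = 1. From πP = π: π_1 · (1 − 5/8) + π_2 · 3/16 = π_1 ⇒ π_2 · 3/16 = π_1 · 5/8 ⇒ π_2/π_1 = (5/8)/(3/16) = 10/3. Together with π_1 + π_2 = 1:
  π_1 = (3/16)/(5/8 + 3/16) = (3/16)/(13/16) = 3/13,
  π_2 = (5/8)/(5/8 + 3/16) = (5/8)/(13/16) = 10/13.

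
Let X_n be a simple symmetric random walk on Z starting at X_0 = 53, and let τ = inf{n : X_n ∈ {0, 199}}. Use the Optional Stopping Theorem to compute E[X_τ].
E[X_τ] = 53

X_n is a martingale and τ is a bounded-mean stopping time (indeed τ is finite a.s. with bounded expectation since the walk is in a bounded region). By the OST, E[X_τ] = E[X_0] = 53. Equivalently: E[X_τ] = 199 · P(hit 199 first) + 0 · P(hit 0 first) = 199 · (53/199) = 53.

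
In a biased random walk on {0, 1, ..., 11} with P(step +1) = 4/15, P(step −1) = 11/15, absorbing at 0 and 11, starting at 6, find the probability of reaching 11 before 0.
P(hit 11 before 0) = (1 − (11/4)^6) / (1 − (11/4)^11) = 258554880/40758210901

Let u_k denote P(reach 11 before 0 | start at k). Boundary: u_0 = 0, u_11 = 1. Recurrence: u_k = 4/15·u_{k+1} + 11/15·u_{k-1} for 1 ≤ k ≤ 10. Try u_k = A + B·r^k with r = q/p = (11/15)/(4/15) = 11/4. Substitution satisfies the recurrence; boundary conditions give:
  u_k = (1 − r^k) / (1 − r^N) = (1 − (11/4)^6) / (1 − (11/4)^11) = 258554880/40758210901.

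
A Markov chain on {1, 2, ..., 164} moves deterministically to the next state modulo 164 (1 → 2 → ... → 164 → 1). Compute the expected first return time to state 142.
E[T_142 | X_0 = 142] = 164

The chain cycles deterministically, so starting at state 142 it returns in exactly 164 steps. Equivalently, the stationary distribution is uniform π_j = 1/164 for every state j, so by Kac's formula E[T_142] = 1/π_142 = 164.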